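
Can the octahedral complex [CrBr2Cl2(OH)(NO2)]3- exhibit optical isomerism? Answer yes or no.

yes

In an octahedral complex each vertex has one trans partner and four cis neighbours.
Working through the distinct placements yields 6 geometric isomers: Br trans, Cl trans; Br trans, Cl cis; Br cis, Cl cis (3 arrangements, 2 chiral); Br cis, Cl trans.
Of these, 2 lack any improper symmetry element and so occur as enantiomeric pairs, giving 6 + 2 = 8 stereoisomers in total.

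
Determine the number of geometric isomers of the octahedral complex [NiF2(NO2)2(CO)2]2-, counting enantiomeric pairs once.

5

In an octahedral complex each vertex has one trans partner and four cis neighbours.
Working through the distinct placements yields 5 geometric isomers: F trans, NO2 trans, CO trans; F cis, NO2 cis, CO trans; F cis, NO2 trans, CO cis; F cis, NO2 cis, CO cis (chiral); F trans, NO2 cis, CO cis.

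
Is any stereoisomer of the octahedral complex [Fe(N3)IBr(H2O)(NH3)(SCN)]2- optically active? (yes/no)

An octahedron has six vertices in three trans pairs; every non-trans pair is cis.
Placing the ligands in turn and identifying arrangements related by rotation or reflection leaves 15 distinct geometric isomers.
Of these, 15 lack any improper symmetry element and so occur as enantiomeric pairs, giving 15 + 15 = 30 stereoisomers in total.

yes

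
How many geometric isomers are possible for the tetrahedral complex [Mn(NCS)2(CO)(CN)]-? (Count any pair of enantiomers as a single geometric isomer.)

All four vertices of a tetrahedron are equivalent and mutually adjacent, so cis/trans isomerism cannot arise.
Only one geometric arrangement is possible.

1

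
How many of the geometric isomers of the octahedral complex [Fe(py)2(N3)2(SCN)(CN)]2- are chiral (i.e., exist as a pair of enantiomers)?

2

There are 6 geometric isomers: py trans, N3 cis; py cis, N3 cis (3 arrangements, 2 chiral); py trans, N3 trans; py cis, N3 trans.
Of these, 2 lack any improper symmetry element and so occur as enantiomeric pairs, giving 6 + 2 = 8 stereoisomers in total.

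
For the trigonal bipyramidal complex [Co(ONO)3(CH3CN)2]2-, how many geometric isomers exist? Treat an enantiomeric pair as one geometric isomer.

In a trigonal bipyramid the two axial positions differ from the three equatorial ones.
Working through the distinct placements yields 3 geometric isomers: CH3CN both axial; CH3CN one axial, one equatorial; CH3CN both equatorial.

3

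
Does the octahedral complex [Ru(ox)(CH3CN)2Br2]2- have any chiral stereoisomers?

yes

An octahedron has six vertices in three trans pairs; every non-trans pair is cis.
Each ox is bidentate and must span two cis positions.
Systematic placement gives 3 geometric isomers: CH3CN cis, Br trans; CH3CN cis, Br cis (chiral); CH3CN trans, Br cis.
One of these lacks any improper symmetry element and so occurs as an enantiomeric pair, giving 3 + 1 = 4 stereoisomers in total.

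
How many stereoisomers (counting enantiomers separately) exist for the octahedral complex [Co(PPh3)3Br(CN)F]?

5

The six octahedral sites form three mutually perpendicular trans pairs.
Working through the distinct placements yields 4 geometric isomers: PPh3 mer (3 arrangements); PPh3 fac (chiral).
One of these lacks any improper symmetry element and so occurs as an enantiomeric pair, giving 4 + 1 = 5 stereoisomers in total.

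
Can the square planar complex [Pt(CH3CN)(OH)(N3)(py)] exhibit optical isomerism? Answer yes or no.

no

In a square planar complex each vertex has one trans partner and two cis neighbours.
Working through the distinct placements yields 3 geometric isomers: (CH3CN/OH trans, N3/py trans); (CH3CN/py trans, N3/OH trans); (CH3CN/N3 trans, OH/py trans).
Each arrangement has an internal mirror plane or centre of symmetry, so none is chiral.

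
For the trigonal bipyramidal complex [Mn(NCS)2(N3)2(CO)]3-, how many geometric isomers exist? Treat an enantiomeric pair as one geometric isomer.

5

In a trigonal bipyramid the two axial positions differ from the three equatorial ones.
Placing the ligands in turn and identifying arrangements related by rotation or reflection leaves 5 distinct geometric isomers.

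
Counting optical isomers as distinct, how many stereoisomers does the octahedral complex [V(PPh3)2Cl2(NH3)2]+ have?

6

An octahedron has six vertices in three trans pairs; every non-trans pair is cis.
The distinct arrangements are (5 in all): PPh3 trans, Cl trans, NH3 trans; PPh3 cis, Cl trans, NH3 cis; PPh3 trans, Cl cis, NH3 cis; PPh3 cis, Cl cis, NH3 cis (chiral); PPh3 cis, Cl cis, NH3 trans.
One of these lacks any improper symmetry element and so occurs as an enantiomeric pair, giving 5 + 1 = 6 stereoisomers in total.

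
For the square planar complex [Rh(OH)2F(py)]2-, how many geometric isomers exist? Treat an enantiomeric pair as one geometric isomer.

2

A square has two trans pairs of vertices; adjacent vertices are cis.
Systematic placement gives 2 geometric isomers: OH cis; OH trans.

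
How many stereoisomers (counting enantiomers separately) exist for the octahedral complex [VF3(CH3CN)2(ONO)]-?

The six octahedral sites form three mutually perpendicular trans pairs.
The distinct arrangements are (3 in all): F mer, CH3CN trans; F fac, CH3CN cis; F mer, CH3CN cis.
Each arrangement has an internal mirror plane or centre of symmetry, so none is chiral.

3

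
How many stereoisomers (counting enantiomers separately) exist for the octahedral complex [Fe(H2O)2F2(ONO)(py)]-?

The six octahedral sites form three mutually perpendicular trans pairs.
Systematic placement gives 6 geometric isomers: H2O trans, F trans; H2O cis, F trans; H2O cis, F cis (3 arrangements, 2 chiral); H2O trans, F cis.
Of these, 2 lack any improper symmetry element and so occur as enantiomeric pairs, giving 6 + 2 = 8 stereoisomers in total.

8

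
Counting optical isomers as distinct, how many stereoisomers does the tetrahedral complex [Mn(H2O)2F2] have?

In a tetrahedral complex all four positions are equivalent and every pair of ligands is adjacent — there is no cis/trans distinction.
Only one geometric arrangement is possible.

1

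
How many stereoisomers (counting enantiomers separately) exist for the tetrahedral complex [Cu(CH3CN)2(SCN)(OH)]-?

Only one geometric arrangement is possible.

1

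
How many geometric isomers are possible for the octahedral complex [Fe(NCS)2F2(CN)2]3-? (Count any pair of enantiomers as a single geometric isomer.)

An octahedron has six vertices in three trans pairs; every non-trans pair is cis.
The distinct arrangements are (5 in all): NCS trans, F trans, CN trans; NCS cis, F cis, CN trans; NCS trans, F cis, CN cis; NCS cis, F cis, CN cis (chiral); NCS cis, F trans, CN cis.

5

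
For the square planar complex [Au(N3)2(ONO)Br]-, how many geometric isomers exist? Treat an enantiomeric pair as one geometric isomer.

2

A square has two trans pairs of vertices; adjacent vertices are cis.
The distinct arrangements are (2 in all): N3 cis; N3 trans.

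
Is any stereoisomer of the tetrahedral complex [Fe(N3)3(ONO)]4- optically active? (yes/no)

All four vertices of a tetrahedron are equivalent and mutually adjacent, so cis/trans isomerism cannot arise.
Only one geometric arrangement is possible.

no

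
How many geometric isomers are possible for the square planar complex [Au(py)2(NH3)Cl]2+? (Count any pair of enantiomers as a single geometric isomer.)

2

Working through the distinct placements yields 2 geometric isomers: py cis; py trans.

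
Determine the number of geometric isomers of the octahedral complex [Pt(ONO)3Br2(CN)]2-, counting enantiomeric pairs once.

3

An octahedron has six vertices in three trans pairs; every non-trans pair is cis.
Systematic placement gives 3 geometric isomers: ONO mer, Br trans; ONO mer, Br cis; ONO fac, Br cis.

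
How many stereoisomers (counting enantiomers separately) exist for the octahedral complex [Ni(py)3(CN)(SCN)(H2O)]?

An octahedron has six vertices in three trans pairs; every non-trans pair is cis.
There are 4 geometric isomers: py mer (3 arrangements); py fac (chiral).
One of these lacks any improper symmetry element and so occurs as an enantiomeric pair, giving 4 + 1 = 5 stereoisomers in total.

5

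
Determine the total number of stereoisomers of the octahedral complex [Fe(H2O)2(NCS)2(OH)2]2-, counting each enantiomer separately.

6

Systematic placement gives 5 geometric isomers: H2O trans, NCS trans, OH trans; H2O trans, NCS cis, OH cis; H2O cis, NCS cis, OH trans; H2O cis, NCS cis, OH cis (chiral); H2O cis, NCS trans, OH cis.
One of these lacks any improper symmetry element and so occurs as an enantiomeric pair, giving 5 + 1 = 6 stereoisomers in total.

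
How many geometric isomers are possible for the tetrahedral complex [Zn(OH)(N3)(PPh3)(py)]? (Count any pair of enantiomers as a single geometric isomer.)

1

All four vertices of a tetrahedron are equivalent and mutually adjacent, so cis/trans isomerism cannot arise.
Only one geometric arrangement is possible; it has no improper symmetry element, so it exists as a pair of enantiomers (2 stereoisomers).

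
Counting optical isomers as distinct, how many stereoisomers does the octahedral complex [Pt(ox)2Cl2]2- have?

3

The six octahedral sites form three mutually perpendicular trans pairs.
Each ox is bidentate and must span two cis positions.
Working through the distinct placements yields 2 geometric isomers: Cl trans; Cl cis (chiral).
One of these lacks any improper symmetry element and so occurs as an enantiomeric pair, giving 2 + 1 = 3 stereoisomers in total.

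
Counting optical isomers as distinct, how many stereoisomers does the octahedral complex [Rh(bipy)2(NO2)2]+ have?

3

In an octahedral complex each vertex has one trans partner and four cis neighbours.
Each bipy is bidentate and must span two cis positions.
Systematic placement gives 2 geometric isomers: NO2 trans; NO2 cis (chiral).
One of these lacks any improper symmetry element and so occurs as an enantiomeric pair, giving 2 + 1 = 3 stereoisomers in total.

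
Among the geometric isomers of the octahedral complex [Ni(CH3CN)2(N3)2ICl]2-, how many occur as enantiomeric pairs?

The six octahedral sites form three mutually perpendicular trans pairs.
The distinct arrangements are (6 in all): CH3CN trans, N3 trans; CH3CN trans, N3 cis; CH3CN cis, N3 trans; CH3CN cis, N3 cis (3 arrangements, 2 chiral).
Of these, 2 lack any improper symmetry element and so occur as enantiomeric pairs, giving 6 + 2 = 8 stereoisomers in total.

2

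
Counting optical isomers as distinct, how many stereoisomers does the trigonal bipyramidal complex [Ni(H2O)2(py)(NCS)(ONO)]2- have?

In a trigonal bipyramid the two axial positions differ from the three equatorial ones.
Placing the ligands in turn and identifying arrangements related by rotation or reflection leaves 7 distinct geometric isomers.
Of these, 3 lack any improper symmetry element and so occur as enantiomeric pairs, giving 7 + 3 = 10 stereoisomers in total.

10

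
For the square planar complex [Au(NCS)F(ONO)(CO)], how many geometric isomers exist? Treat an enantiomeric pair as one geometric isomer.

In a square planar complex each vertex has one trans partner and two cis neighbours.
There are 3 geometric isomers: (CO/NCS trans, F/ONO trans); (CO/ONO trans, F/NCS trans); (CO/F trans, NCS/ONO trans).

3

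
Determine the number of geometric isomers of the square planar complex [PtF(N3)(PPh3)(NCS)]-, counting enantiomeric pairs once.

A square has two trans pairs of vertices; adjacent vertices are cis.
There are 3 geometric isomers: (F/NCS trans, N3/PPh3 trans); (F/PPh3 trans, N3/NCS trans); (F/N3 trans, NCS/PPh3 trans).

3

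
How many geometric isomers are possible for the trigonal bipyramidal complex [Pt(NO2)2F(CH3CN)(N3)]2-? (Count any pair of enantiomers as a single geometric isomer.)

In a trigonal bipyramid the two axial positions differ from the three equatorial ones.
Placing the ligands in turn and identifying arrangements related by rotation or reflection leaves 7 distinct geometric isomers.

7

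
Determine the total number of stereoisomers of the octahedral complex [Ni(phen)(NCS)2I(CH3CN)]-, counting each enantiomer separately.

6

An octahedron has six vertices in three trans pairs; every non-trans pair is cis.
Each phen is bidentate and must span two cis positions.
There are 4 geometric isomers: NCS cis (3 arrangements, 2 chiral); NCS trans.
Of these, 2 lack any improper symmetry element and so occur as enantiomeric pairs, giving 4 + 2 = 6 stereoisomers in total.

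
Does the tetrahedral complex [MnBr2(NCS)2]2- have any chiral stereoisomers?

no

In a tetrahedral complex all four positions are equivalent and every pair of ligands is adjacent — there is no cis/trans distinction.
Only one geometric arrangement is possible.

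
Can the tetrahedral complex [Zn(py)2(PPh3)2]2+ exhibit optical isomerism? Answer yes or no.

All four vertices of a tetrahedron are equivalent and mutually adjacent, so cis/trans isomerism cannot arise.
Only one geometric arrangement is possible.

no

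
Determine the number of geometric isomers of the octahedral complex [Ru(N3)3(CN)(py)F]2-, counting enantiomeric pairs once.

4

Working through the distinct placements yields 4 geometric isomers: N3 mer (3 arrangements); N3 fac (chiral).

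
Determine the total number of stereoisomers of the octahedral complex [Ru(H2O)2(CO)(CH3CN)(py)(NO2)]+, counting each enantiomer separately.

Systematic enumeration (placing each ligand type in turn and discarding arrangements equivalent by rotation or reflection) gives 9 geometric isomers.
Of these, 6 lack any improper symmetry element and so occur as enantiomeric pairs, giving 9 + 6 = 15 stereoisomers in total.

15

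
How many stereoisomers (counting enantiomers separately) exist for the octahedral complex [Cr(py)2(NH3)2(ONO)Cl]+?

In an octahedral complex each vertex has one trans partner and four cis neighbours.
Working through the distinct placements yields 6 geometric isomers: py trans, NH3 cis; py cis, NH3 cis (3 arrangements, 2 chiral); py trans, NH3 trans; py cis, NH3 trans.
Of these, 2 lack any improper symmetry element and so occur as enantiomeric pairs, giving 6 + 2 = 8 stereoisomers in total.

8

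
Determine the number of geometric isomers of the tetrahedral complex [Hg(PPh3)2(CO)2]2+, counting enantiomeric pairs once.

In a tetrahedral complex all four positions are equivalent and every pair of ligands is adjacent — there is no cis/trans distinction.
Only one geometric arrangement is possible.

1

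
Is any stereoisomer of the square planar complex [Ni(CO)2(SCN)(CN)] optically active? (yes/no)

The distinct arrangements are (2 in all): CO cis; CO trans.
Each arrangement has an internal mirror plane or centre of symmetry, so none is chiral.

no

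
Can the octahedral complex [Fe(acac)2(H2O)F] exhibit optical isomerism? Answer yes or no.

yes

The six octahedral sites form three mutually perpendicular trans pairs.
Each acac is bidentate and must span two cis positions.
The distinct arrangements are (2 in all): H2O and F mutually trans; H2O and F mutually cis (chiral).
One of these lacks any improper symmetry element and so occurs as an enantiomeric pair, giving 2 + 1 = 3 stereoisomers in total.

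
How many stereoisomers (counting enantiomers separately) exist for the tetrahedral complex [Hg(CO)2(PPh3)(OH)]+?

In a tetrahedral complex all four positions are equivalent and every pair of ligands is adjacent — there is no cis/trans distinction.
Only one geometric arrangement is possible.

1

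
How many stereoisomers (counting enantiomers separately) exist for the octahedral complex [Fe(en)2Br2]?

The six octahedral sites form three mutually perpendicular trans pairs.
Each en is bidentate and must span two cis positions.
There are 2 geometric isomers: Br trans; Br cis (chiral).
One of these lacks any improper symmetry element and so occurs as an enantiomeric pair, giving 2 + 1 = 3 stereoisomers in total.

3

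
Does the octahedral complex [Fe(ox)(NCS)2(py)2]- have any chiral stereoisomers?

In an octahedral complex each vertex has one trans partner and four cis neighbours.
Each ox is bidentate and must span two cis positions.
The distinct arrangements are (3 in all): NCS trans, py cis; NCS cis, py trans; NCS cis, py cis (chiral).
One of these lacks any improper symmetry element and so occurs as an enantiomeric pair, giving 3 + 1 = 4 stereoisomers in total.

yes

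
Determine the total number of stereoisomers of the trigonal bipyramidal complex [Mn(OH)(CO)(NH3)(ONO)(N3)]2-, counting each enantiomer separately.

20

In a trigonal bipyramid the two axial positions differ from the three equatorial ones.
Exhaustive case analysis gives 10 geometric isomers.
Of these, 10 lack any improper symmetry element and so occur as enantiomeric pairs, giving 10 + 10 = 20 stereoisomers in total.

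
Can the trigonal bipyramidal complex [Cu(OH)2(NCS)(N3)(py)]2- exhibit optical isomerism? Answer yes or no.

yes

In a trigonal bipyramid the two axial positions differ from the three equatorial ones.
Exhaustive case analysis gives 7 geometric isomers.
Of these, 3 lack any improper symmetry element and so occur as enantiomeric pairs, giving 7 + 3 = 10 stereoisomers in total.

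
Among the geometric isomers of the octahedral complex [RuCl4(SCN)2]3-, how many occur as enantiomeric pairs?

0

An octahedron has six vertices in three trans pairs; every non-trans pair is cis.
There are 2 geometric isomers: SCN trans; SCN cis.
Each arrangement has an internal mirror plane or centre of symmetry, so none is chiral.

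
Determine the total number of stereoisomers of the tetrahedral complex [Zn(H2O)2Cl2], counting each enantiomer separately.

Only one geometric arrangement is possible.

1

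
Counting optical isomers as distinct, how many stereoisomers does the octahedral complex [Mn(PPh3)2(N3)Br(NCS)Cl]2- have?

15

An octahedron has six vertices in three trans pairs; every non-trans pair is cis.
Placing the ligands in turn and identifying arrangements related by rotation or reflection leaves 9 distinct geometric isomers.
Of these, 6 lack any improper symmetry element and so occur as enantiomeric pairs, giving 9 + 6 = 15 stereoisomers in total.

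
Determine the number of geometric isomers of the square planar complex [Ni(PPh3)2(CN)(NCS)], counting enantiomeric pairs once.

In a square planar complex each vertex has one trans partner and two cis neighbours.
Working through the distinct placements yields 2 geometric isomers: PPh3 cis; PPh3 trans.

2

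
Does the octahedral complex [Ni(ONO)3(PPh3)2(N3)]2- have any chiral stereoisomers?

no

The distinct arrangements are (3 in all): ONO mer, PPh3 trans; ONO fac, PPh3 cis; ONO mer, PPh3 cis.
Each arrangement has an internal mirror plane or centre of symmetry, so none is chiral.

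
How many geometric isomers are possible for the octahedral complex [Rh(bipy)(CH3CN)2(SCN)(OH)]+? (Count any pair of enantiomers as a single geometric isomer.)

4

In an octahedral complex each vertex has one trans partner and four cis neighbours.
Each bipy is bidentate and must span two cis positions.
There are 4 geometric isomers: CH3CN trans; CH3CN cis (3 arrangements, 2 chiral).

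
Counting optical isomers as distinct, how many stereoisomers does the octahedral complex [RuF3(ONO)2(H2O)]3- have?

3

The six octahedral sites form three mutually perpendicular trans pairs.
The distinct arrangements are (3 in all): F mer, ONO trans; F mer, ONO cis; F fac, ONO cis.
Each arrangement has an internal mirror plane or centre of symmetry, so none is chiral.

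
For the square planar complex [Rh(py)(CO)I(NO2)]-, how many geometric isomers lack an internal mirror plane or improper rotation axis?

A square has two trans pairs of vertices; adjacent vertices are cis.
Systematic placement gives 3 geometric isomers: (CO/NO2 trans, I/py trans); (CO/py trans, I/NO2 trans); (CO/I trans, NO2/py trans).
Each arrangement has an internal mirror plane or centre of symmetry, so none is chiral.

0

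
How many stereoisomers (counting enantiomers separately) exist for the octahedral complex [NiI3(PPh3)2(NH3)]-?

3

The six octahedral sites form three mutually perpendicular trans pairs.
Working through the distinct placements yields 3 geometric isomers: I mer, PPh3 trans; I mer, PPh3 cis; I fac, PPh3 cis.
Each arrangement has an internal mirror plane or centre of symmetry, so none is chiral.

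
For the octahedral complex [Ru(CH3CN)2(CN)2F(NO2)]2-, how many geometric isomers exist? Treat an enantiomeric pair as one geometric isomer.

6

In an octahedral complex each vertex has one trans partner and four cis neighbours.
The distinct arrangements are (6 in all): CH3CN trans, CN trans; CH3CN trans, CN cis; CH3CN cis, CN cis (3 arrangements, 2 chiral); CH3CN cis, CN trans.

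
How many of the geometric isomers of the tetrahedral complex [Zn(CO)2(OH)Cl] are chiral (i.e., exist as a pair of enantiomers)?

In a tetrahedral complex all four positions are equivalent and every pair of ligands is adjacent — there is no cis/trans distinction.
Only one geometric arrangement is possible.

0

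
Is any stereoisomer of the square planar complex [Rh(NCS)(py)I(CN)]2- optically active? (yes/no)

no

A square has two trans pairs of vertices; adjacent vertices are cis.
Systematic placement gives 3 geometric isomers: (CN/NCS trans, I/py trans); (CN/py trans, I/NCS trans); (CN/I trans, NCS/py trans).
Each arrangement has an internal mirror plane or centre of symmetry, so none is chiral.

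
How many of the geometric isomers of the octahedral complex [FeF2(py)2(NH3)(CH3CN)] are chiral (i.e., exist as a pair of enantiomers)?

2

The six octahedral sites form three mutually perpendicular trans pairs.
Systematic placement gives 6 geometric isomers: F cis, py trans; F cis, py cis (3 arrangements, 2 chiral); F trans, py trans; F trans, py cis.
Of these, 2 lack any improper symmetry element and so occur as enantiomeric pairs, giving 6 + 2 = 8 stereoisomers in total.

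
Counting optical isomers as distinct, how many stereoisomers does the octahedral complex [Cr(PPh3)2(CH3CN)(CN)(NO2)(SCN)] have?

An octahedron has six vertices in three trans pairs; every non-trans pair is cis.
Systematic enumeration (placing each ligand type in turn and discarding arrangements equivalent by rotation or reflection) gives 9 geometric isomers.
Of these, 6 lack any improper symmetry element and so occur as enantiomeric pairs, giving 9 + 6 = 15 stereoisomers in total.

15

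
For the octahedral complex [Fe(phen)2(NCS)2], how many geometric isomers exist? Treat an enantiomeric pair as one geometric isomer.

Each phen is bidentate and must span two cis positions.
The distinct arrangements are (2 in all): NCS trans; NCS cis (chiral).

2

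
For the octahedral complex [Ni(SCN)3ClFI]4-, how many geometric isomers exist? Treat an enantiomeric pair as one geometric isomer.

In an octahedral complex each vertex has one trans partner and four cis neighbours.
There are 4 geometric isomers: SCN mer (3 arrangements); SCN fac (chiral).

4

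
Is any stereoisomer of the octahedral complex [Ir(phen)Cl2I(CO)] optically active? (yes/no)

Each phen is bidentate and must span two cis positions.
The distinct arrangements are (4 in all): Cl cis (3 arrangements, 2 chiral); Cl trans.
Of these, 2 lack any improper symmetry element and so occur as enantiomeric pairs, giving 4 + 2 = 6 stereoisomers in total.

yes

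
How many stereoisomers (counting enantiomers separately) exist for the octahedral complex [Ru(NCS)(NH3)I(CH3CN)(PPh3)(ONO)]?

Systematic enumeration (placing each ligand type in turn and discarding arrangements equivalent by rotation or reflection) gives 15 geometric isomers.
Of these, 15 lack any improper symmetry element and so occur as enantiomeric pairs, giving 15 + 15 = 30 stereoisomers in total.

30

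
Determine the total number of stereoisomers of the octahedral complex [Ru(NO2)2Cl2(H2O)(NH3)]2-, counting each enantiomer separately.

An octahedron has six vertices in three trans pairs; every non-trans pair is cis.
Working through the distinct placements yields 6 geometric isomers: NO2 trans, Cl trans; NO2 cis, Cl trans; NO2 trans, Cl cis; NO2 cis, Cl cis (3 arrangements, 2 chiral).
Of these, 2 lack any improper symmetry element and so occur as enantiomeric pairs, giving 6 + 2 = 8 stereoisomers in total.

8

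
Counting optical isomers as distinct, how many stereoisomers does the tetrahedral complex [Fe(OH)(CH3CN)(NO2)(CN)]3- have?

2

In a tetrahedral complex all four positions are equivalent and every pair of ligands is adjacent — there is no cis/trans distinction.
Only one geometric arrangement is possible; it has no improper symmetry element, so it exists as a pair of enantiomers (2 stereoisomers).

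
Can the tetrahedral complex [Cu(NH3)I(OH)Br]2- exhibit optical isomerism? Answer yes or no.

yes

All four vertices of a tetrahedron are equivalent and mutually adjacent, so cis/trans isomerism cannot arise.
Only one geometric arrangement is possible; it has no improper symmetry element, so it exists as a pair of enantiomers (2 stereoisomers).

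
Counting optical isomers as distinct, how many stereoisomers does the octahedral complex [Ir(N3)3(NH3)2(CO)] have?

3

There are 3 geometric isomers: N3 mer, NH3 trans; N3 fac, NH3 cis; N3 mer, NH3 cis.
Each arrangement has an internal mirror plane or centre of symmetry, so none is chiral.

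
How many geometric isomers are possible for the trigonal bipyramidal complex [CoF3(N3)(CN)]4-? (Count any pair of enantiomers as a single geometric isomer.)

A trigonal bipyramid has two axial and three equatorial sites, which are chemically inequivalent.
The distinct arrangements are (4 in all): N3 equatorial, CN axial; N3 axial, CN axial; N3 equatorial, CN equatorial; N3 axial, CN equatorial.

4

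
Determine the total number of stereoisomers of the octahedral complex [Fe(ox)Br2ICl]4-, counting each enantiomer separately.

In an octahedral complex each vertex has one trans partner and four cis neighbours.
Each ox is bidentate and must span two cis positions.
Working through the distinct placements yields 4 geometric isomers: Br trans; Br cis (3 arrangements, 2 chiral).
Of these, 2 lack any improper symmetry element and so occur as enantiomeric pairs, giving 4 + 2 = 6 stereoisomers in total.

6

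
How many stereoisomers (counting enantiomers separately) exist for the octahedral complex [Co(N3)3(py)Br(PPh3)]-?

An octahedron has six vertices in three trans pairs; every non-trans pair is cis.
There are 4 geometric isomers: N3 mer (3 arrangements); N3 fac (chiral).
One of these lacks any improper symmetry element and so occurs as an enantiomeric pair, giving 4 + 1 = 5 stereoisomers in total.

5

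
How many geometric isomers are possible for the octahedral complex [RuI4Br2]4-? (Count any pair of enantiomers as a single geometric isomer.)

The six octahedral sites form three mutually perpendicular trans pairs.
The distinct arrangements are (2 in all): Br trans; Br cis.

2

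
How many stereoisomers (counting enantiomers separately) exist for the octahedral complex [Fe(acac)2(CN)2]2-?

3

In an octahedral complex each vertex has one trans partner and four cis neighbours.
Each acac is bidentate and must span two cis positions.
There are 2 geometric isomers: CN trans; CN cis (chiral).
One of these lacks any improper symmetry element and so occurs as an enantiomeric pair, giving 2 + 1 = 3 stereoisomers in total.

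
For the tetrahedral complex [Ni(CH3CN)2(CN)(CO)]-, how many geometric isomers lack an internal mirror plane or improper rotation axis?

In a tetrahedral complex all four positions are equivalent and every pair of ligands is adjacent — there is no cis/trans distinction.
Only one geometric arrangement is possible.

0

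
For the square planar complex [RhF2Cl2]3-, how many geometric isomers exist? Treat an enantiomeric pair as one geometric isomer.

2

There are 2 geometric isomers: F cis; F trans.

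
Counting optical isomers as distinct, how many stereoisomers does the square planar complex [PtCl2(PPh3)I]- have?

2

In a square planar complex each vertex has one trans partner and two cis neighbours.
The distinct arrangements are (2 in all): Cl cis; Cl trans.
Each arrangement has an internal mirror plane or centre of symmetry, so none is chiral.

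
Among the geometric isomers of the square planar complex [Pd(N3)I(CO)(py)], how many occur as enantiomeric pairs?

Systematic placement gives 3 geometric isomers: (CO/N3 trans, I/py trans); (CO/py trans, I/N3 trans); (CO/I trans, N3/py trans).
Each arrangement has an internal mirror plane or centre of symmetry, so none is chiral.

0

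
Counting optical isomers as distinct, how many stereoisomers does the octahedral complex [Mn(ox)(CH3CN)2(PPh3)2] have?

4

The six octahedral sites form three mutually perpendicular trans pairs.
Each ox is bidentate and must span two cis positions.
Systematic placement gives 3 geometric isomers: CH3CN trans, PPh3 cis; CH3CN cis, PPh3 cis (chiral); CH3CN cis, PPh3 trans.
One of these lacks any improper symmetry element and so occurs as an enantiomeric pair, giving 3 + 1 = 4 stereoisomers in total.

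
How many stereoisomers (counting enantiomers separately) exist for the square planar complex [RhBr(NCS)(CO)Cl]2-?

In a square planar complex each vertex has one trans partner and two cis neighbours.
The distinct arrangements are (3 in all): (Br/Cl trans, CO/NCS trans); (Br/NCS trans, CO/Cl trans); (Br/CO trans, Cl/NCS trans).
Each arrangement has an internal mirror plane or centre of symmetry, so none is chiral.

3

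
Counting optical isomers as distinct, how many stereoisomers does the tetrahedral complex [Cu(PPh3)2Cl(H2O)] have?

1

Only one geometric arrangement is possible.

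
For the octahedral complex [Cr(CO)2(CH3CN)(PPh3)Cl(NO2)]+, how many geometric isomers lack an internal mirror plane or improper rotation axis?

6

The six octahedral sites form three mutually perpendicular trans pairs.
Placing the ligands in turn and identifying arrangements related by rotation or reflection leaves 9 distinct geometric isomers.
Of these, 6 lack any improper symmetry element and so occur as enantiomeric pairs, giving 9 + 6 = 15 stereoisomers in total.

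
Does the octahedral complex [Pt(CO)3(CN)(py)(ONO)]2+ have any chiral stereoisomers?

In an octahedral complex each vertex has one trans partner and four cis neighbours.
There are 4 geometric isomers: CO mer (3 arrangements); CO fac (chiral).
One of these lacks any improper symmetry element and so occurs as an enantiomeric pair, giving 4 + 1 = 5 stereoisomers in total.

yes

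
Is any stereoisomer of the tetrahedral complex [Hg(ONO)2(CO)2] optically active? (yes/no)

Only one geometric arrangement is possible.

no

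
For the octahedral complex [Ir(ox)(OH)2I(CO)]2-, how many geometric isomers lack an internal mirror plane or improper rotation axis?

In an octahedral complex each vertex has one trans partner and four cis neighbours.
Each ox is bidentate and must span two cis positions.
There are 4 geometric isomers: OH cis (3 arrangements, 2 chiral); OH trans.
Of these, 2 lack any improper symmetry element and so occur as enantiomeric pairs, giving 4 + 2 = 6 stereoisomers in total.

2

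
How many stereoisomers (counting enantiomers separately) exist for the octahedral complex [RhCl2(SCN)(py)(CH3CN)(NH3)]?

15

The six octahedral sites form three mutually perpendicular trans pairs.
Systematic enumeration (placing each ligand type in turn and discarding arrangements equivalent by rotation or reflection) gives 9 geometric isomers.
Of these, 6 lack any improper symmetry element and so occur as enantiomeric pairs, giving 9 + 6 = 15 stereoisomers in total.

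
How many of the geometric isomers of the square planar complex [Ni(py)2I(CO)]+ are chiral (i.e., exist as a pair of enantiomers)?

0

A square has two trans pairs of vertices; adjacent vertices are cis.
The distinct arrangements are (2 in all): py cis; py trans.
Each arrangement has an internal mirror plane or centre of symmetry, so none is chiral.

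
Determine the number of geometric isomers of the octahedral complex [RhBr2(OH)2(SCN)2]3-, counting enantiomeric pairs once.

5

In an octahedral complex each vertex has one trans partner and four cis neighbours.
Systematic placement gives 5 geometric isomers: Br trans, OH trans, SCN trans; Br trans, OH cis, SCN cis; Br cis, OH cis, SCN trans; Br cis, OH cis, SCN cis (chiral); Br cis, OH trans, SCN cis.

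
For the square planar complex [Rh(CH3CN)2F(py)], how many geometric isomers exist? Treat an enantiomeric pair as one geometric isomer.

A square has two trans pairs of vertices; adjacent vertices are cis.
Working through the distinct placements yields 2 geometric isomers: CH3CN cis; CH3CN trans.

2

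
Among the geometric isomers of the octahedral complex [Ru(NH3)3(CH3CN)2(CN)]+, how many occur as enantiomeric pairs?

0

Working through the distinct placements yields 3 geometric isomers: NH3 mer, CH3CN trans; NH3 mer, CH3CN cis; NH3 fac, CH3CN cis.
Each arrangement has an internal mirror plane or centre of symmetry, so none is chiral.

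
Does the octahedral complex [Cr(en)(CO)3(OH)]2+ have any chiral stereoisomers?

The six octahedral sites form three mutually perpendicular trans pairs.
Each en is bidentate and must span two cis positions.
Working through the distinct placements yields 2 geometric isomers: CO mer; CO fac.
Each arrangement has an internal mirror plane or centre of symmetry, so none is chiral.

no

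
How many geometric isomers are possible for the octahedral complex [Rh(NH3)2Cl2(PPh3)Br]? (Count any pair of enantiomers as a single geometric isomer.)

The six octahedral sites form three mutually perpendicular trans pairs.
The distinct arrangements are (6 in all): NH3 cis, Cl cis (3 arrangements, 2 chiral); NH3 trans, Cl cis; NH3 cis, Cl trans; NH3 trans, Cl trans.

6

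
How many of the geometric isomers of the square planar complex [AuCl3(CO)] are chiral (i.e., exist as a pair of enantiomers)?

In a square planar complex each vertex has one trans partner and two cis neighbours.
Only one geometric arrangement is possible.

0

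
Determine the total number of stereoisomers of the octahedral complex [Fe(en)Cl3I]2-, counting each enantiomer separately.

In an octahedral complex each vertex has one trans partner and four cis neighbours.
Each en is bidentate and must span two cis positions.
Systematic placement gives 2 geometric isomers: Cl mer; Cl fac.
Each arrangement has an internal mirror plane or centre of symmetry, so none is chiral.

2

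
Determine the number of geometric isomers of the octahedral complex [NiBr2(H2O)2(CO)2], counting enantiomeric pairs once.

The distinct arrangements are (5 in all): Br trans, H2O trans, CO trans; Br trans, H2O cis, CO cis; Br cis, H2O trans, CO cis; Br cis, H2O cis, CO cis (chiral); Br cis, H2O cis, CO trans.

5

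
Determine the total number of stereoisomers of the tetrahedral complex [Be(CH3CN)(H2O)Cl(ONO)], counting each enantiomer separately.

In a tetrahedral complex all four positions are equivalent and every pair of ligands is adjacent — there is no cis/trans distinction.
Only one geometric arrangement is possible; it has no improper symmetry element, so it exists as a pair of enantiomers (2 stereoisomers).

2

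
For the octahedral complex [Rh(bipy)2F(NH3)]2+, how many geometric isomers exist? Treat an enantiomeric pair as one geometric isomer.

Each bipy is bidentate and must span two cis positions.
The distinct arrangements are (2 in all): F and NH3 mutually trans; F and NH3 mutually cis (chiral).

2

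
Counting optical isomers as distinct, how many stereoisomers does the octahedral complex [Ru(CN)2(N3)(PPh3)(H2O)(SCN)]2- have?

Systematic enumeration (placing each ligand type in turn and discarding arrangements equivalent by rotation or reflection) gives 9 geometric isomers.
Of these, 6 lack any improper symmetry element and so occur as enantiomeric pairs, giving 9 + 6 = 15 stereoisomers in total.

15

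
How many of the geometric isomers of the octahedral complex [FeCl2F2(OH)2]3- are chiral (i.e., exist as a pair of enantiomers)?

In an octahedral complex each vertex has one trans partner and four cis neighbours.
There are 5 geometric isomers: Cl trans, F trans, OH trans; Cl trans, F cis, OH cis; Cl cis, F cis, OH trans; Cl cis, F cis, OH cis (chiral); Cl cis, F trans, OH cis.
One of these lacks any improper symmetry element and so occurs as an enantiomeric pair, giving 5 + 1 = 6 stereoisomers in total.

1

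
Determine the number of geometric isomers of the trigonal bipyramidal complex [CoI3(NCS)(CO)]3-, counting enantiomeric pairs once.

4

A trigonal bipyramid has two axial and three equatorial sites, which are chemically inequivalent.
Working through the distinct placements yields 4 geometric isomers: NCS equatorial, CO axial; NCS axial, CO axial; NCS equatorial, CO equatorial; NCS axial, CO equatorial.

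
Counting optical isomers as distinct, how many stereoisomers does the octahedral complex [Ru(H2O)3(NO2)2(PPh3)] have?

3

An octahedron has six vertices in three trans pairs; every non-trans pair is cis.
Working through the distinct placements yields 3 geometric isomers: H2O mer, NO2 cis; H2O mer, NO2 trans; H2O fac, NO2 cis.
Each arrangement has an internal mirror plane or centre of symmetry, so none is chiral.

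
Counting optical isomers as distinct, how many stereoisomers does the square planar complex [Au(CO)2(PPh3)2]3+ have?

A square has two trans pairs of vertices; adjacent vertices are cis.
The distinct arrangements are (2 in all): CO cis; CO trans.
Each arrangement has an internal mirror plane or centre of symmetry, so none is chiral.

2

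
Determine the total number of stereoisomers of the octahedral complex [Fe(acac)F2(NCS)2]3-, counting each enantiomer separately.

Each acac is bidentate and must span two cis positions.
Working through the distinct placements yields 3 geometric isomers: F trans, NCS cis; F cis, NCS cis (chiral); F cis, NCS trans.
One of these lacks any improper symmetry element and so occurs as an enantiomeric pair, giving 3 + 1 = 4 stereoisomers in total.

4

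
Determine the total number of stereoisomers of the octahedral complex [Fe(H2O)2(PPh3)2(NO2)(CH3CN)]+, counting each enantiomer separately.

The six octahedral sites form three mutually perpendicular trans pairs.
Systematic placement gives 6 geometric isomers: H2O cis, PPh3 trans; H2O cis, PPh3 cis (3 arrangements, 2 chiral); H2O trans, PPh3 trans; H2O trans, PPh3 cis.
Of these, 2 lack any improper symmetry element and so occur as enantiomeric pairs, giving 6 + 2 = 8 stereoisomers in total.

8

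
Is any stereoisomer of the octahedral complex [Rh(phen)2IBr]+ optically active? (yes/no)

yes

Each phen is bidentate and must span two cis positions.
Systematic placement gives 2 geometric isomers: I and Br mutually trans; I and Br mutually cis (chiral).
One of these lacks any improper symmetry element and so occurs as an enantiomeric pair, giving 2 + 1 = 3 stereoisomers in total.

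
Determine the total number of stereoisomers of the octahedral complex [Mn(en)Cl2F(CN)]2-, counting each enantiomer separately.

In an octahedral complex each vertex has one trans partner and four cis neighbours.
Each en is bidentate and must span two cis positions.
Working through the distinct placements yields 4 geometric isomers: Cl cis (3 arrangements, 2 chiral); Cl trans.
Of these, 2 lack any improper symmetry element and so occur as enantiomeric pairs, giving 4 + 2 = 6 stereoisomers in total.

6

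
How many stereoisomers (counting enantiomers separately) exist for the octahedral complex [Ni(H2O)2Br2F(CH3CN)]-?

8

The six octahedral sites form three mutually perpendicular trans pairs.
Systematic placement gives 6 geometric isomers: H2O trans, Br trans; H2O cis, Br trans; H2O trans, Br cis; H2O cis, Br cis (3 arrangements, 2 chiral).
Of these, 2 lack any improper symmetry element and so occur as enantiomeric pairs, giving 6 + 2 = 8 stereoisomers in total.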